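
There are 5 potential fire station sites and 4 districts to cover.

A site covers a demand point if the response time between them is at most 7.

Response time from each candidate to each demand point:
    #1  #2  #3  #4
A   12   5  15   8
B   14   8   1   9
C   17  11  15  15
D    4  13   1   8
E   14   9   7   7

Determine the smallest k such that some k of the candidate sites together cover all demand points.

3

Coverage sets (demand points within 7 of each site):
  A: {#2}
  B: {#3}
  C: {}
  D: {#1, #3}
  E: {#3, #4}
No 2 sites suffice: every size-2 union leaves at least one demand point uncovered.
But {A, D, E} covers everything, so the minimum is 3.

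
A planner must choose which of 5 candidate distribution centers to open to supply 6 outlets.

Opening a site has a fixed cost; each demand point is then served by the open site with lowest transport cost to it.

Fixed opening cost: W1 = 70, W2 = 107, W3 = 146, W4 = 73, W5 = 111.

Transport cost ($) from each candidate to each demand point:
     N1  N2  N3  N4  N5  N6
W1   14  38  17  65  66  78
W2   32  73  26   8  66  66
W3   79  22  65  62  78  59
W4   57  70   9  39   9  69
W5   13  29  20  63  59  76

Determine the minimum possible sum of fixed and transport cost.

Open {W1, W4}: assign each demand point to its cheapest open site.
  N1→W1 14, N2→W1 38, N3→W4 9, N4→W4 39, N5→W4 9, N6→W4 69
  transport cost 178, fixed 143 → total 321.
Compare {W4}: transport cost 253 + fixed 73 = 326.
Compare {W1}: transport cost 278 + fixed 70 = 348.
Compare {W4, W5}: transport cost 168 + fixed 184 = 352.
All other subsets cost ≥ 326. Minimum total cost: 321.

321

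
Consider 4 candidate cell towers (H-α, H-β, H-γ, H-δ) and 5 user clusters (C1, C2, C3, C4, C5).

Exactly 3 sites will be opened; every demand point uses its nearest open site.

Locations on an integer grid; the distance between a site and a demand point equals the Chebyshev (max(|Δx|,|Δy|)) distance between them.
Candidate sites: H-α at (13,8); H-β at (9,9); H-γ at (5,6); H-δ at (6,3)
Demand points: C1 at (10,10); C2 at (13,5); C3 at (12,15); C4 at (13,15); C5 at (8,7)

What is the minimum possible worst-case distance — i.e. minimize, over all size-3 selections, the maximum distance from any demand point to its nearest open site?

6

Open {H-α, H-β, H-γ}.
  Farthest demand point is C3 at distance 6 (to H-β); all others are ≤ 6.
With {H-α, H-β, H-δ} the worst case is 6.
With {H-β, H-γ, H-δ} the worst case is 6.
No size-3 selection achieves below 6.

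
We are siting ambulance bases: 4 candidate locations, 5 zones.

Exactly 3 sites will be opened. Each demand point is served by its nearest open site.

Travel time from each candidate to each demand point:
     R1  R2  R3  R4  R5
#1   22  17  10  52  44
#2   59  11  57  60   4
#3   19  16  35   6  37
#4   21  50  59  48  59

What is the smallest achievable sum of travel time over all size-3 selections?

Open {#1, #2, #3}.
  R1→#3 19, R2→#2 11, R3→#1 10, R4→#3 6, R5→#2 4  ⇒ total 50.
Compare {#2, #3, #4}: total 75.
Compare {#1, #3, #4}: total 88.
No size-3 selection does better; minimum is 50.

50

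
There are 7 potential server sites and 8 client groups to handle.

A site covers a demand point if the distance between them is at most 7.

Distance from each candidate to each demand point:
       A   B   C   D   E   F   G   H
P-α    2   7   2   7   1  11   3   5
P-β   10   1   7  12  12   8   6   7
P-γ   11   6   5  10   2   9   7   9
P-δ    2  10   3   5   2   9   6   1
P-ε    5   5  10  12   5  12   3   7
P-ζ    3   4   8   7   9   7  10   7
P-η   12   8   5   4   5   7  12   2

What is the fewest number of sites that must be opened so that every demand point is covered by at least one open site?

Coverage sets (demand points within 7 of each site):
  P-α: {A, B, C, D, E, G, H}
  P-β: {B, C, G, H}
  P-γ: {B, C, E, G}
  P-δ: {A, C, D, E, G, H}
  P-ε: {A, B, E, G, H}
  P-ζ: {A, B, D, F, H}
  P-η: {C, D, E, F, H}
No single site covers all 8 demand points.
But {P-α, P-ζ} covers everything, so the minimum is 2.

2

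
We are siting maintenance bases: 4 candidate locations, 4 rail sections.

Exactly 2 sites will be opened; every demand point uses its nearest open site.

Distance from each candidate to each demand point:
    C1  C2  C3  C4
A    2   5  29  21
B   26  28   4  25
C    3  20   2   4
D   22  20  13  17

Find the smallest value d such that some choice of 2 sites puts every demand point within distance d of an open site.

5

Open {A, C}.
  Farthest demand point is C2 at distance 5 (to A); all others are ≤ 5.
With {A, D} the worst case is 17.
With {B, C} the worst case is 20.
No size-2 selection achieves below 5.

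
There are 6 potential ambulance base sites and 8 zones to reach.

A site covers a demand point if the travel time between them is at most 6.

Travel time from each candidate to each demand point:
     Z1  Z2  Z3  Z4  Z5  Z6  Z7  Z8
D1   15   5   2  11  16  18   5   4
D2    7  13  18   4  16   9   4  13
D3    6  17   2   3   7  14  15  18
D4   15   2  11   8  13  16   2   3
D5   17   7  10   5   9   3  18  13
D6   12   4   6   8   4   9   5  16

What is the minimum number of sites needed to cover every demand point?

Coverage sets (demand points within 6 of each site):
  D1: {Z2, Z3, Z7, Z8}
  D2: {Z4, Z7}
  D3: {Z1, Z3, Z4}
  D4: {Z2, Z7, Z8}
  D5: {Z4, Z6}
  D6: {Z2, Z3, Z5, Z7}
No 3 sites suffice: every size-3 union leaves at least one demand point uncovered.
But {D1, D3, D5, D6} covers everything, so the minimum is 4.

4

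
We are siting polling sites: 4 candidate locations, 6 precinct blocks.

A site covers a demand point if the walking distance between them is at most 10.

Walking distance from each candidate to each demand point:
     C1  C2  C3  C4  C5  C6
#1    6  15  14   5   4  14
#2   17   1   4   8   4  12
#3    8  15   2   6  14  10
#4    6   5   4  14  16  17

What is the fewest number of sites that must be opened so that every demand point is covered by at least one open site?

2

Coverage sets (demand points within 10 of each site):
  #1: {C1, C4, C5}
  #2: {C2, C3, C4, C5}
  #3: {C1, C3, C4, C6}
  #4: {C1, C2, C3}
No single site covers all 6 demand points.
But {#2, #3} covers everything, so the minimum is 2.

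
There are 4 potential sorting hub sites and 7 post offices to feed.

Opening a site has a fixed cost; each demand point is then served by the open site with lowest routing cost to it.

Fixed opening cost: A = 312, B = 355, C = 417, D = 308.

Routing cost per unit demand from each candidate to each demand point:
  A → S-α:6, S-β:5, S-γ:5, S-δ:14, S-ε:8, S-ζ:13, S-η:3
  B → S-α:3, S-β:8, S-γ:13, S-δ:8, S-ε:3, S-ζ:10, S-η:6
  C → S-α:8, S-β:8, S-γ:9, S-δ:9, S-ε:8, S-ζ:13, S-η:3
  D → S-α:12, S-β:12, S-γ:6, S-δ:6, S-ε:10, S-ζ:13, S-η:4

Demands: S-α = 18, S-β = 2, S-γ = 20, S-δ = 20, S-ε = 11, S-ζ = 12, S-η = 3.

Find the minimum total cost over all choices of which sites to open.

Open {B}: assign each demand point to its cheapest open site.
  S-α→B 18×3=54, S-β→B 2×8=16, S-γ→B 20×13=260, S-δ→B 20×8=160, S-ε→B 11×3=33, S-ζ→B 12×10=120, S-η→B 3×6=18
  routing cost 661, fixed 355 → total 1016.
Compare {A}: routing cost 751 + fixed 312 = 1063.
Compare {D}: routing cost 758 + fixed 308 = 1066.
Compare {B, D}: routing cost 475 + fixed 663 = 1138.
All other subsets cost ≥ 1063. Minimum total cost: 1016.

1016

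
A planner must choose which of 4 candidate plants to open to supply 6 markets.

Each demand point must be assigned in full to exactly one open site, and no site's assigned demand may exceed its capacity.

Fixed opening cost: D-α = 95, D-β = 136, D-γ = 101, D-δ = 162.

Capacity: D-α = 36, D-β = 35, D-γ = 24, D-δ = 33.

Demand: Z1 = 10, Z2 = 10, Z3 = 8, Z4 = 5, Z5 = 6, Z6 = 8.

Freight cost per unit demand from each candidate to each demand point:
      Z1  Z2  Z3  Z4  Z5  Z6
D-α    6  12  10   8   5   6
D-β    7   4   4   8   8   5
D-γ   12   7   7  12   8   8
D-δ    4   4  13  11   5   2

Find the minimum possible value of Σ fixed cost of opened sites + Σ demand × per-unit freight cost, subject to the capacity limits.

Open {D-α, D-β}; cheapest assignment that respects the capacities:
  D-α (cap 36, load 21): Z1, Z4, Z5 — cost 10×6 + 5×8 + 6×5 = 130
  D-β (cap 35, load 26): Z2, Z3, Z6 — cost 10×4 + 8×4 + 8×5 = 112
  Shipping 242, fixed 231 → total 473.
  Any other capacity-feasible assignment to {D-α, D-β} ships for at least 242.
Compare {D-β, D-δ}: its best feasible assignment gives total 496.
Compare {D-α, D-γ}: its best feasible assignment gives total 500.
Every other set of open sites that can feasibly serve all demand totals ≥ 496 even under its best assignment. Minimum: 473.

473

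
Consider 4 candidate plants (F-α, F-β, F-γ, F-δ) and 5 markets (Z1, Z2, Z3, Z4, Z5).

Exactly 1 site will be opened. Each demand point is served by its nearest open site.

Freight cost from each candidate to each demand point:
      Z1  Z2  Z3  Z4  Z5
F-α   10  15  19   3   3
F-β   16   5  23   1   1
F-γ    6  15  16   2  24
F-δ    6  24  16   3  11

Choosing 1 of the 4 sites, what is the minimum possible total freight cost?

46

Open {F-β}.
  Z1→F-β 16, Z2→F-β 5, Z3→F-β 23, Z4→F-β 1, Z5→F-β 1  ⇒ total 46.
Compare {F-α}: total 50.
Compare {F-δ}: total 60.
No size-1 selection does better; minimum is 46.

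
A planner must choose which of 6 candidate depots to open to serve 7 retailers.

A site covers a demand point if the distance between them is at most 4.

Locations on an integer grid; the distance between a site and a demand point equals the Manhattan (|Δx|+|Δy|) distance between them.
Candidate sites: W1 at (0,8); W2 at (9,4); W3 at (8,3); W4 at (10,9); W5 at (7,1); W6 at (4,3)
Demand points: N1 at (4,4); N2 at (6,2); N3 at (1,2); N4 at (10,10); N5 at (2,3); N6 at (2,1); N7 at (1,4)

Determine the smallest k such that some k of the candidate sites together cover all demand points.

2

Coverage sets (demand points within 4 of each site):
  W1: {}
  W2: {}
  W3: {N2}
  W4: {N4}
  W5: {N2}
  W6: {N1, N2, N3, N5, N6, N7}
No single site covers all 7 demand points.
But {W4, W6} covers everything, so the minimum is 2.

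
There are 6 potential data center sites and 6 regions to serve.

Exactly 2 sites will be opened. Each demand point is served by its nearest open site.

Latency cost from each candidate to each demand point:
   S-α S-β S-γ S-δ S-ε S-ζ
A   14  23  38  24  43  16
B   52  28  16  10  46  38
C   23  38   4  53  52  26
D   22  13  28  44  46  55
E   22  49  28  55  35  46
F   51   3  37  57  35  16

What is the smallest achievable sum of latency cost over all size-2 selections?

Open {A, B}.
  S-α→A 14, S-β→A 23, S-γ→B 16, S-δ→B 10, S-ε→A 43, S-ζ→A 16  ⇒ total 122.
Compare {A, C}: total 124.
Compare {A, F}: total 129.
No size-2 selection does better; minimum is 122.

122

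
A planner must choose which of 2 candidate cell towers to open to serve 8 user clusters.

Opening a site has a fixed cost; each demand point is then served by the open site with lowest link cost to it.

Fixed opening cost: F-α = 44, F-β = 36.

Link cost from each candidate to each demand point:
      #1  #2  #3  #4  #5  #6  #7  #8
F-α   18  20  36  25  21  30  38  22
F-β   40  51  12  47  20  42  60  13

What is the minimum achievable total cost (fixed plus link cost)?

Open {F-α}: assign each demand point to its cheapest open site.
  #1→F-α 18, #2→F-α 20, #3→F-α 36, #4→F-α 25, #5→F-α 21, #6→F-α 30, #7→F-α 38, #8→F-α 22
  link cost 210, fixed 44 → total 254.
Compare {F-α, F-β}: link cost 176 + fixed 80 = 256.
Compare {F-β}: link cost 285 + fixed 36 = 321.

254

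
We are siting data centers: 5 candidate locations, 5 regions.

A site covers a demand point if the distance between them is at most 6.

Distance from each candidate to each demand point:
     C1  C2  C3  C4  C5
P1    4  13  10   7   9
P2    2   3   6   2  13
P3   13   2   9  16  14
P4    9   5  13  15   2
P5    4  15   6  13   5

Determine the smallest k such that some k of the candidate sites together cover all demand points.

2

Coverage sets (demand points within 6 of each site):
  P1: {C1}
  P2: {C1, C2, C3, C4}
  P3: {C2}
  P4: {C2, C5}
  P5: {C1, C3, C5}
No single site covers all 5 demand points.
But {P2, P4} covers everything, so the minimum is 2.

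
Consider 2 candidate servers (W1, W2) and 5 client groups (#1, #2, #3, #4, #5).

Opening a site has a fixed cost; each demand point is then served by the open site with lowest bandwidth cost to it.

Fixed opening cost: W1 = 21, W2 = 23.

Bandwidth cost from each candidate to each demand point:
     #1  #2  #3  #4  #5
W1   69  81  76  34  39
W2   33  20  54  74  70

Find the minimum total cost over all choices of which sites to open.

Open {W1, W2}: assign each demand point to its cheapest open site.
  #1→W2 33, #2→W2 20, #3→W2 54, #4→W1 34, #5→W1 39
  bandwidth cost 180, fixed 44 → total 224.
Compare {W2}: bandwidth cost 251 + fixed 23 = 274.
Compare {W1}: bandwidth cost 299 + fixed 21 = 320.

224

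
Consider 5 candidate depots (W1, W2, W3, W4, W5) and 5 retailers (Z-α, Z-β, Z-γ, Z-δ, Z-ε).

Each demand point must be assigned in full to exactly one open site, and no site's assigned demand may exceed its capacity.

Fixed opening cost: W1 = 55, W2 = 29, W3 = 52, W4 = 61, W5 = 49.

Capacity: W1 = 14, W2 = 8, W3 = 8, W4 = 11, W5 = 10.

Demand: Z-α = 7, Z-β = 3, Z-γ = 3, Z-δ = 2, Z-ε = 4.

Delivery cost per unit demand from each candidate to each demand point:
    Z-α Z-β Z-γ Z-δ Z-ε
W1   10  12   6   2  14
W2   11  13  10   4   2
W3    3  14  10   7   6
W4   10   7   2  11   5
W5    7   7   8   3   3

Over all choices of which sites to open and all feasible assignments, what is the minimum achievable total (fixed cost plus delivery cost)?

Open {W2, W3, W4}; cheapest assignment that respects the capacities:
  W2 (cap 8, load 6): Z-δ, Z-ε — cost 2×4 + 4×2 = 16
  W3 (cap 8, load 7): Z-α — cost 7×3 = 21
  W4 (cap 11, load 6): Z-β, Z-γ — cost 3×7 + 3×2 = 27
  Shipping 64, fixed 142 → total 206.
  Any other capacity-feasible assignment to {W2, W3, W4} ships for at least 64.
Compare {W2, W3, W5}: its best feasible assignment gives total 210.
Compare {W4, W5}: its best feasible assignment gives total 212.
Every other set of open sites that can feasibly serve all demand totals ≥ 210 even under its best assignment. Minimum: 206.

206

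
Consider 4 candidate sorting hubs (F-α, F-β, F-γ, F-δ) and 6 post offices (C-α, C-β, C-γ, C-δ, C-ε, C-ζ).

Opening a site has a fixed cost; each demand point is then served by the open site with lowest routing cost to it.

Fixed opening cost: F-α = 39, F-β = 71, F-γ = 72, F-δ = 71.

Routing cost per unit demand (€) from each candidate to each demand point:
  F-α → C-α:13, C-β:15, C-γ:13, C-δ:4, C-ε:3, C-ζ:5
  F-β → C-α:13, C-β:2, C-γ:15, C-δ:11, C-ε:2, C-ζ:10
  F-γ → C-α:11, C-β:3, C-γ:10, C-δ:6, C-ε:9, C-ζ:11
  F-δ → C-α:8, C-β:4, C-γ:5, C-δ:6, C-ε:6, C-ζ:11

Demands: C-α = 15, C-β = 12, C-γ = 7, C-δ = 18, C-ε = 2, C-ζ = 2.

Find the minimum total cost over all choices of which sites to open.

401

Open {F-α, F-δ}: assign each demand point to its cheapest open site.
  C-α→F-δ 15×8=120, C-β→F-δ 12×4=48, C-γ→F-δ 7×5=35, C-δ→F-α 18×4=72, C-ε→F-α 2×3=6, C-ζ→F-α 2×5=10
  routing cost 291, fixed 110 → total 401.
Compare {F-δ}: routing cost 345 + fixed 71 = 416.
Compare {F-α, F-β, F-δ}: routing cost 265 + fixed 181 = 446.
Compare {F-β, F-δ}: routing cost 311 + fixed 142 = 453.
All other subsets cost ≥ 416. Minimum total cost: 401.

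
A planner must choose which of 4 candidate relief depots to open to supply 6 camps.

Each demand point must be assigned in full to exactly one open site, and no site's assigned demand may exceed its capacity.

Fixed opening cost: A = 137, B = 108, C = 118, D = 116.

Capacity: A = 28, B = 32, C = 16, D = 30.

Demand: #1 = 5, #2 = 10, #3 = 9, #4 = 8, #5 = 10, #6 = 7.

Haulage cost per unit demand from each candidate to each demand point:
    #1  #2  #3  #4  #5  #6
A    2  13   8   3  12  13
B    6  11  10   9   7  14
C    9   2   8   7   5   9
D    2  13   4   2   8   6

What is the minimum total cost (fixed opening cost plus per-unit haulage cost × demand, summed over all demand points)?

Open {B, D}; cheapest assignment that respects the capacities:
  B (cap 32, load 20): #2, #5 — cost 10×11 + 10×7 = 180
  D (cap 30, load 29): #1, #3, #4, #6 — cost 5×2 + 9×4 + 8×2 + 7×6 = 104
  Shipping 284, fixed 224 → total 508.
  Any other capacity-feasible assignment to {B, D} ships for at least 284.
Compare {B, C, D}: its best feasible assignment gives total 536.
Compare {A, D}: its best feasible assignment gives total 575.
Every other set of open sites that can feasibly serve all demand totals ≥ 536 even under its best assignment. Minimum: 508.

508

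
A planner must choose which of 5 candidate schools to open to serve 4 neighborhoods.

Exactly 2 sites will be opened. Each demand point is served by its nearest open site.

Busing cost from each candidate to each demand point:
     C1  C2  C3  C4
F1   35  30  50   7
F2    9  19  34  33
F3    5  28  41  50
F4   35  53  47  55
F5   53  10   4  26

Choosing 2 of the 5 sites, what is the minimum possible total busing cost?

45

Open {F3, F5}.
  C1→F3 5, C2→F5 10, C3→F5 4, C4→F5 26  ⇒ total 45.
Compare {F2, F5}: total 49.
Compare {F1, F5}: total 56.
No size-2 selection does better; minimum is 45.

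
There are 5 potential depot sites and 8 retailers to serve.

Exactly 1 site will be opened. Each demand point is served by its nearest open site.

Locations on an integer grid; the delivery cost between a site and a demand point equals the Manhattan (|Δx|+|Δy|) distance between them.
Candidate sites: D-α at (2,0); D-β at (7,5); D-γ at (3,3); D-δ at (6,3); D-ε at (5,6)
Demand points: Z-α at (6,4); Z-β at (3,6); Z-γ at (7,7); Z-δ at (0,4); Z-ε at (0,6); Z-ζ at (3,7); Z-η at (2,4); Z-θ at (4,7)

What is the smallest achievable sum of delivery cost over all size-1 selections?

Open {D-ε}.
  Z-α→D-ε 3, Z-β→D-ε 2, Z-γ→D-ε 3, Z-δ→D-ε 7, Z-ε→D-ε 5, Z-ζ→D-ε 3, Z-η→D-ε 5, Z-θ→D-ε 2  ⇒ total 30.
Compare {D-γ}: total 36.
Compare {D-β}: total 42.
No size-1 selection does better; minimum is 30.

30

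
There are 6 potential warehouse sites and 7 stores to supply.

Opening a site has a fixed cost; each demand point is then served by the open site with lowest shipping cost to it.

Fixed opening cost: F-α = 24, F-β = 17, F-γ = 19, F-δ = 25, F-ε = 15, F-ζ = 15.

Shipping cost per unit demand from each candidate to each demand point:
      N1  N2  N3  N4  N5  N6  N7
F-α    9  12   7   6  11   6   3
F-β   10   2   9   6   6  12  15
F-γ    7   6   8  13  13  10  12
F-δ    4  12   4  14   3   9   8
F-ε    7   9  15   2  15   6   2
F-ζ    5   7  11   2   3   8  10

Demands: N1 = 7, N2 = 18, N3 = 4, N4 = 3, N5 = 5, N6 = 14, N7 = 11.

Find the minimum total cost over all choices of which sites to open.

Open {F-β, F-δ, F-ε}: assign each demand point to its cheapest open site.
  N1→F-δ 7×4=28, N2→F-β 18×2=36, N3→F-δ 4×4=16, N4→F-ε 3×2=6, N5→F-δ 5×3=15, N6→F-ε 14×6=84, N7→F-ε 11×2=22
  shipping cost 207, fixed 57 → total 264.
Compare {F-β, F-δ, F-ε, F-ζ}: shipping cost 207 + fixed 72 = 279.
Compare {F-β, F-ε, F-ζ}: shipping cost 234 + fixed 47 = 281.
Compare {F-β, F-γ, F-δ, F-ε}: shipping cost 207 + fixed 76 = 283.
All other subsets cost ≥ 279. Minimum total cost: 264.

264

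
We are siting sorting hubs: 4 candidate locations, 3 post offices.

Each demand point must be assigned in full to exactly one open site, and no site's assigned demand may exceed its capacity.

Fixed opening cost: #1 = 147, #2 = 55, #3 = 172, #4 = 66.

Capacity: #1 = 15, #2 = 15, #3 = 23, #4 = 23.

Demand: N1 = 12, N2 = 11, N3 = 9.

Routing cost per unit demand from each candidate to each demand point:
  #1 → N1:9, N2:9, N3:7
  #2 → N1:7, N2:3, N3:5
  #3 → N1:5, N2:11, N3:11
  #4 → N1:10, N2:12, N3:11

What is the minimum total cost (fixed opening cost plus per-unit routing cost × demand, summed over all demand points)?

Open {#2, #4}; cheapest assignment that respects the capacities:
  #2 (cap 15, load 11): N2 — cost 11×3 = 33
  #4 (cap 23, load 21): N1, N3 — cost 12×10 + 9×11 = 219
  Shipping 252, fixed 121 → total 373.
  Any other capacity-feasible assignment to {#2, #4} ships for at least 252.
Compare {#2, #3}: its best feasible assignment gives total 419.
Compare {#1, #2, #4}: its best feasible assignment gives total 484.
Every other set of open sites that can feasibly serve all demand totals ≥ 419 even under its best assignment. Minimum: 373.

373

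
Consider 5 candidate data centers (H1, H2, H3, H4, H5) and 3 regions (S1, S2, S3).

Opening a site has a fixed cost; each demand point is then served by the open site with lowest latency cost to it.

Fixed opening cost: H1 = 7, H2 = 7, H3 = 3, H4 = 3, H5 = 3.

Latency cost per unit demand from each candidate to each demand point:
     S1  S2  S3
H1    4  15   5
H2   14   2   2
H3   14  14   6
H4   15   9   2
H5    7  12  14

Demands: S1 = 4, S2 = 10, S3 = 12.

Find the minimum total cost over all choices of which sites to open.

74

Open {H1, H2}: assign each demand point to its cheapest open site.
  S1→H1 4×4=16, S2→H2 10×2=20, S3→H2 12×2=24
  latency cost 60, fixed 14 → total 74.
Compare {H1, H2, H3}: latency cost 60 + fixed 17 = 77.
Compare {H1, H2, H4}: latency cost 60 + fixed 17 = 77.
Compare {H1, H2, H5}: latency cost 60 + fixed 17 = 77.
All other subsets cost ≥ 77. Minimum total cost: 74.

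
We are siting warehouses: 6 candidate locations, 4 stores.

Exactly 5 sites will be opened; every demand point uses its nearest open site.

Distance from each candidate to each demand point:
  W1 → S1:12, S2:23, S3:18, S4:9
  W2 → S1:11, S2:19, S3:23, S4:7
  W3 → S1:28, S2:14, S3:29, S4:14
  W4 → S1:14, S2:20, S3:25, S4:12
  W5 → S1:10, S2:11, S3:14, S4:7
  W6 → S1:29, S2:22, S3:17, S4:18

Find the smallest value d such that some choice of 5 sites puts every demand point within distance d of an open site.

Open {W1, W2, W3, W4, W5}.
  Farthest demand point is S3 at distance 14 (to W5); all others are ≤ 14.
With {W1, W2, W3, W5, W6} the worst case is 14.
With {W1, W2, W4, W5, W6} the worst case is 14.
No size-5 selection achieves below 14.

14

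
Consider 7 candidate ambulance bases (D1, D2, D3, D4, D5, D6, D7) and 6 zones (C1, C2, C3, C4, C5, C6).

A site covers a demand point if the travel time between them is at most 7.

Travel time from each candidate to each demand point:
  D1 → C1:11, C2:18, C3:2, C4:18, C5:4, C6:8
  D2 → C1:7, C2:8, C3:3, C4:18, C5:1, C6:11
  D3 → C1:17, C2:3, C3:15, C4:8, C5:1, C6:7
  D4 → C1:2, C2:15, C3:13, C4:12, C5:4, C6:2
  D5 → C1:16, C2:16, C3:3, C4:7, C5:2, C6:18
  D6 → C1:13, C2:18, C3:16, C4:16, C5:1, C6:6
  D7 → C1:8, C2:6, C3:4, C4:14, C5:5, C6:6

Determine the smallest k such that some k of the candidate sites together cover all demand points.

3

Coverage sets (demand points within 7 of each site):
  D1: {C3, C5}
  D2: {C1, C3, C5}
  D3: {C2, C5, C6}
  D4: {C1, C5, C6}
  D5: {C3, C4, C5}
  D6: {C5, C6}
  D7: {C2, C3, C5, C6}
No 2 sites suffice: every size-2 union leaves at least one demand point uncovered.
But {D2, D3, D5} covers everything, so the minimum is 3.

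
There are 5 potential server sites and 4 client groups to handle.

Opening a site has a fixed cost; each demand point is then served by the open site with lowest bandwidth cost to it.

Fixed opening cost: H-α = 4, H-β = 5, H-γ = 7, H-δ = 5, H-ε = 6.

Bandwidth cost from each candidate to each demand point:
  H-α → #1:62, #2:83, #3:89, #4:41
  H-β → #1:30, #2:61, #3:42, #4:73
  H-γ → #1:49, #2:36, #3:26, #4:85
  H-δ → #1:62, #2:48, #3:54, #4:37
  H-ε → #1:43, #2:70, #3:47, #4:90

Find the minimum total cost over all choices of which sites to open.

Open {H-β, H-γ, H-δ}: assign each demand point to its cheapest open site.
  #1→H-β 30, #2→H-γ 36, #3→H-γ 26, #4→H-δ 37
  bandwidth cost 129, fixed 17 → total 146.
Compare {H-α, H-β, H-γ}: bandwidth cost 133 + fixed 16 = 149.
Compare {H-α, H-β, H-γ, H-δ}: bandwidth cost 129 + fixed 21 = 150.
Compare {H-β, H-γ, H-δ, H-ε}: bandwidth cost 129 + fixed 23 = 152.
All other subsets cost ≥ 149. Minimum total cost: 146.

146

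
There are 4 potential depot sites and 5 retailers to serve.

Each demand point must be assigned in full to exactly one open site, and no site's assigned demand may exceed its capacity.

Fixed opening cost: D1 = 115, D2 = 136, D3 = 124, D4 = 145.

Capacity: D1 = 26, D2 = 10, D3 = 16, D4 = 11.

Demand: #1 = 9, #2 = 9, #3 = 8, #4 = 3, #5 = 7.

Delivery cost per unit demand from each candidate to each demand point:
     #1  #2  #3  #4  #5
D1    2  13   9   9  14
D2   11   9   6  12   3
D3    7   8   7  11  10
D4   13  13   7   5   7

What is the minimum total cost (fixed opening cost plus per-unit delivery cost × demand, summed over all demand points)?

Open {D1, D3}; cheapest assignment that respects the capacities:
  D1 (cap 26, load 20): #1, #3, #4 — cost 9×2 + 8×9 + 3×9 = 117
  D3 (cap 16, load 16): #2, #5 — cost 9×8 + 7×10 = 142
  Shipping 259, fixed 239 → total 498.
  Any other capacity-feasible assignment to {D1, D3} ships for at least 259.
Compare {D1, D2}: its best feasible assignment gives total 515.
Compare {D1, D4}: its best feasible assignment gives total 531.
Every other set of open sites that can feasibly serve all demand totals ≥ 515 even under its best assignment. Minimum: 498.

498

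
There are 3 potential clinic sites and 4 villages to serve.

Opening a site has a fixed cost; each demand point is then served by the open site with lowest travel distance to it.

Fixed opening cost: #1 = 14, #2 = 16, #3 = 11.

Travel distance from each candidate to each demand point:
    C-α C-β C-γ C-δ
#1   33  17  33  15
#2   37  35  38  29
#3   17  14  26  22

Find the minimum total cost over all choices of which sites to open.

90

Open {#3}: assign each demand point to its cheapest open site.
  C-α→#3 17, C-β→#3 14, C-γ→#3 26, C-δ→#3 22
  travel distance 79, fixed 11 → total 90.
Compare {#1, #3}: travel distance 72 + fixed 25 = 97.
Compare {#2, #3}: travel distance 79 + fixed 27 = 106.
Compare {#1}: travel distance 98 + fixed 14 = 112.
All other subsets cost ≥ 97. Minimum total cost: 90.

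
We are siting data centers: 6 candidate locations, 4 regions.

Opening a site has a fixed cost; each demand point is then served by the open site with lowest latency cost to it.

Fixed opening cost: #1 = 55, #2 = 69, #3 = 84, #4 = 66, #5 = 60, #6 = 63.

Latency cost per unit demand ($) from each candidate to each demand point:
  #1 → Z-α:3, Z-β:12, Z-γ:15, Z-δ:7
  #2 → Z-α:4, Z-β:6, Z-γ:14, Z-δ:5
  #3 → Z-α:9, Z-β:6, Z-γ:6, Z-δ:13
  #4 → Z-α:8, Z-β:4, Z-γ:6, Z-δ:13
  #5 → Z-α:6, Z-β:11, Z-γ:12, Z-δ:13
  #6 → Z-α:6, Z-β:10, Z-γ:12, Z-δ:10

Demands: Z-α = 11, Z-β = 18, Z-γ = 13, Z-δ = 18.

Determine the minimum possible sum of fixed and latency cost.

Open {#2, #4}: assign each demand point to its cheapest open site.
  Z-α→#2 11×4=44, Z-β→#4 18×4=72, Z-γ→#4 13×6=78, Z-δ→#2 18×5=90
  latency cost 284, fixed 135 → total 419.
Compare {#1, #4}: latency cost 309 + fixed 121 = 430.
Compare {#1, #2, #4}: latency cost 273 + fixed 190 = 463.
Compare {#2, #3}: latency cost 320 + fixed 153 = 473.
All other subsets cost ≥ 430. Minimum total cost: 419.

419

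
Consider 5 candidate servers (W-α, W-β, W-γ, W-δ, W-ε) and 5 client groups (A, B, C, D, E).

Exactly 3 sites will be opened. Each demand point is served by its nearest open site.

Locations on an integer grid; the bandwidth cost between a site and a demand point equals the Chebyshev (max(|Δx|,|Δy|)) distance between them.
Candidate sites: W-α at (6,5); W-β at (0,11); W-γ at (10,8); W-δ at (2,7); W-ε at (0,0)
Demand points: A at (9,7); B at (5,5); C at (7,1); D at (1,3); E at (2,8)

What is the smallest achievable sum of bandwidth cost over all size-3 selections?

11

Open {W-α, W-γ, W-δ}.
  A→W-γ 1, B→W-α 1, C→W-α 4, D→W-δ 4, E→W-δ 1  ⇒ total 11.
Compare {W-α, W-δ, W-ε}: total 12.
Compare {W-α, W-β, W-δ}: total 13.
No size-3 selection does better; minimum is 11.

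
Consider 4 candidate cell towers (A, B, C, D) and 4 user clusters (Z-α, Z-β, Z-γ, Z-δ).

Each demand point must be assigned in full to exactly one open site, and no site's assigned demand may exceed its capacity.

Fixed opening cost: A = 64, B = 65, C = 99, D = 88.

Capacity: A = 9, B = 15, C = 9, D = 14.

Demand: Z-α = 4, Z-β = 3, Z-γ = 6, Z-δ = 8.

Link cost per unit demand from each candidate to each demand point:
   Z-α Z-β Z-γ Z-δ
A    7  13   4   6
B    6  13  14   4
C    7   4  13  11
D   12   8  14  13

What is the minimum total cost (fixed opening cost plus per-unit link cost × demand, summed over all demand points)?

248

Open {A, B}; cheapest assignment that respects the capacities:
  A (cap 9, load 9): Z-β, Z-γ — cost 3×13 + 6×4 = 63
  B (cap 15, load 12): Z-α, Z-δ — cost 4×6 + 8×4 = 56
  Shipping 119, fixed 129 → total 248.
  Any other capacity-feasible assignment to {A, B} ships for at least 119.
Compare {B, C}: its best feasible assignment gives total 310.
Compare {B, D}: its best feasible assignment gives total 317.
Every other set of open sites that can feasibly serve all demand totals ≥ 310 even under its best assignment. Minimum: 248.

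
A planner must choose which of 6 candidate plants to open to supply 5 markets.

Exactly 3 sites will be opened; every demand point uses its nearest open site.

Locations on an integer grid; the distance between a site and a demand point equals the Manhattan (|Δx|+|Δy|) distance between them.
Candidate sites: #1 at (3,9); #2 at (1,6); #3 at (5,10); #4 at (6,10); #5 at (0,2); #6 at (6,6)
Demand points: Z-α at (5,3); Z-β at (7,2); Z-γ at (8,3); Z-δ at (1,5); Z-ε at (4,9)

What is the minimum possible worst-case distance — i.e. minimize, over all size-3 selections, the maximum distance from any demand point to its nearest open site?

Open {#1, #2, #6}.
  Farthest demand point is Z-β at distance 5 (to #6); all others are ≤ 5.
With {#1, #5, #6} the worst case is 5.
With {#2, #3, #6} the worst case is 5.
No size-3 selection achieves below 5.

5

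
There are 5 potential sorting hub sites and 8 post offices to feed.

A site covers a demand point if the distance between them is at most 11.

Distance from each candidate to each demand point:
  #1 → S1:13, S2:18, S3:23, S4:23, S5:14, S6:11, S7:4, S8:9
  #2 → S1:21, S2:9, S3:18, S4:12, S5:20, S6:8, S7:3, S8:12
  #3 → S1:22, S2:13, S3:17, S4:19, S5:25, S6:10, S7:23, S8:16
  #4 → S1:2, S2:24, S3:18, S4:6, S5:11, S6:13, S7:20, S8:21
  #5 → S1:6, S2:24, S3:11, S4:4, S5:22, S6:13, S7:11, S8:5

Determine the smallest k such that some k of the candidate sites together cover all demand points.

3

Coverage sets (demand points within 11 of each site):
  #1: {S6, S7, S8}
  #2: {S2, S6, S7}
  #3: {S6}
  #4: {S1, S4, S5}
  #5: {S1, S3, S4, S7, S8}
No 2 sites suffice: every size-2 union leaves at least one demand point uncovered.
But {#2, #4, #5} covers everything, so the minimum is 3.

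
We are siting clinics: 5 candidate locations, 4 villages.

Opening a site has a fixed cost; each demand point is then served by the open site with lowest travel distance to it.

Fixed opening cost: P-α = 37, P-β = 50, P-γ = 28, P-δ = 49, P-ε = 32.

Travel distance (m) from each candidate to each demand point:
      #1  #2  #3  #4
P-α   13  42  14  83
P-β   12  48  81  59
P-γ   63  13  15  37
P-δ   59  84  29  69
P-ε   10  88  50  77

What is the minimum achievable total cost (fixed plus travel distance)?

Open {P-γ, P-ε}: assign each demand point to its cheapest open site.
  #1→P-ε 10, #2→P-γ 13, #3→P-γ 15, #4→P-γ 37
  travel distance 75, fixed 60 → total 135.
Compare {P-α, P-γ}: travel distance 77 + fixed 65 = 142.
Compare {P-β, P-γ}: travel distance 77 + fixed 78 = 155.
Compare {P-γ}: travel distance 128 + fixed 28 = 156.
All other subsets cost ≥ 142. Minimum total cost: 135.

135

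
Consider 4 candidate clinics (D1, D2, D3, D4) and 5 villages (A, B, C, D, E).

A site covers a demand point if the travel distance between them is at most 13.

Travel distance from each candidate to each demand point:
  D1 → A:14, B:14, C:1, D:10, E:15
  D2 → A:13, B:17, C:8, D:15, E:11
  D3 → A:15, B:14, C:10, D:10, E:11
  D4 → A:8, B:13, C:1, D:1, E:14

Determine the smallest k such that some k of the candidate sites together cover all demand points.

Coverage sets (demand points within 13 of each site):
  D1: {C, D}
  D2: {A, C, E}
  D3: {C, D, E}
  D4: {A, B, C, D}
No single site covers all 5 demand points.
But {D2, D4} covers everything, so the minimum is 2.

2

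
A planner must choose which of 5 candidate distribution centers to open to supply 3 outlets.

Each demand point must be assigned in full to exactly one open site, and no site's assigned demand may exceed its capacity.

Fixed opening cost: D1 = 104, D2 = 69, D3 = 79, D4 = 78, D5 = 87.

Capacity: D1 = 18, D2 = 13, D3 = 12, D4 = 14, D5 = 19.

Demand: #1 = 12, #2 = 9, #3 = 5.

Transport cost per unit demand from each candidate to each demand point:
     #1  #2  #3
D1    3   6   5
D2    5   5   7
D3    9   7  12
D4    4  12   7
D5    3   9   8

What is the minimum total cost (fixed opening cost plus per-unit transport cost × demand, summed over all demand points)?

Open {D2, D5}; cheapest assignment that respects the capacities:
  D2 (cap 13, load 9): #2 — cost 9×5 = 45
  D5 (cap 19, load 17): #1, #3 — cost 12×3 + 5×8 = 76
  Shipping 121, fixed 156 → total 277.
  Any other capacity-feasible assignment to {D2, D5} ships for at least 121.
Compare {D1, D2}: its best feasible assignment gives total 279.
Compare {D3, D5}: its best feasible assignment gives total 305.
Every other set of open sites that can feasibly serve all demand totals ≥ 279 even under its best assignment. Minimum: 277.

277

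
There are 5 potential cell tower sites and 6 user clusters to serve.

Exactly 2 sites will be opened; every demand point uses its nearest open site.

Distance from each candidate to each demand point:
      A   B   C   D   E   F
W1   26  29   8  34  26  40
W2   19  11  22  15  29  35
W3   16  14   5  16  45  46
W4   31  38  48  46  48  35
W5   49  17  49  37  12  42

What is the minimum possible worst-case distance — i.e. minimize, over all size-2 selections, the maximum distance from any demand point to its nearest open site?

35

Open {W1, W2}.
  Farthest demand point is F at distance 35 (to W2); all others are ≤ 35.
With {W1, W4} the worst case is 35.
With {W2, W3} the worst case is 35.
No size-2 selection achieves below 35.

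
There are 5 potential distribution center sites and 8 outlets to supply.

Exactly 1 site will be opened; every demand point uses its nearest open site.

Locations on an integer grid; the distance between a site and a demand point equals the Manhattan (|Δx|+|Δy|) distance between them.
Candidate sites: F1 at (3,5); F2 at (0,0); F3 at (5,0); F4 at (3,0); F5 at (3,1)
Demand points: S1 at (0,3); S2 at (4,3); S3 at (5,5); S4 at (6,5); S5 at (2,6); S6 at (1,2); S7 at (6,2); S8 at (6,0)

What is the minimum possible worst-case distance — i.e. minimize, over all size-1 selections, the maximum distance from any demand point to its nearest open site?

Open {F5}.
  Farthest demand point is S4 at distance 7 (to F5); all others are ≤ 7.
With {F1} the worst case is 8.
With {F4} the worst case is 8.
No size-1 selection achieves below 7.

7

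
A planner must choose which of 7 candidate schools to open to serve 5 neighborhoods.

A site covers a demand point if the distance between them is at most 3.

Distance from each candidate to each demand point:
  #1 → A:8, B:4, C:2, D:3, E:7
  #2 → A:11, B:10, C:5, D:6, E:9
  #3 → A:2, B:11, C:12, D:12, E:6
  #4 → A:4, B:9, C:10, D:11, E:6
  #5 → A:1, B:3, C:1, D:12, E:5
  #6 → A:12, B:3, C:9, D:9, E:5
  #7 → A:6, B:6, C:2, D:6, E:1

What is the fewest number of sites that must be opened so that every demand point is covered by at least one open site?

3

Coverage sets (demand points within 3 of each site):
  #1: {C, D}
  #2: {}
  #3: {A}
  #4: {}
  #5: {A, B, C}
  #6: {B}
  #7: {C, E}
No 2 sites suffice: every size-2 union leaves at least one demand point uncovered.
But {#1, #5, #7} covers everything, so the minimum is 3.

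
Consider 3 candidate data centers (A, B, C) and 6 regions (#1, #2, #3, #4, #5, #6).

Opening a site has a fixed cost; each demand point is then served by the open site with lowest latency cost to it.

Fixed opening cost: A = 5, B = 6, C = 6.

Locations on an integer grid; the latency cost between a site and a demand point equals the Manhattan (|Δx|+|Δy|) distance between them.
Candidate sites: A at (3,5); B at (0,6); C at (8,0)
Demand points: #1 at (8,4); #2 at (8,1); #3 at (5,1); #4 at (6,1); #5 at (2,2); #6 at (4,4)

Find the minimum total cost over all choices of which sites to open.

Open {A, C}: assign each demand point to its cheapest open site.
  #1→C 4, #2→C 1, #3→C 4, #4→C 3, #5→A 4, #6→A 2
  latency cost 18, fixed 11 → total 29.
Compare {C}: latency cost 28 + fixed 6 = 34.
Compare {A, B, C}: latency cost 18 + fixed 17 = 35.
Compare {B, C}: latency cost 24 + fixed 12 = 36.
All other subsets cost ≥ 34. Minimum total cost: 29.

29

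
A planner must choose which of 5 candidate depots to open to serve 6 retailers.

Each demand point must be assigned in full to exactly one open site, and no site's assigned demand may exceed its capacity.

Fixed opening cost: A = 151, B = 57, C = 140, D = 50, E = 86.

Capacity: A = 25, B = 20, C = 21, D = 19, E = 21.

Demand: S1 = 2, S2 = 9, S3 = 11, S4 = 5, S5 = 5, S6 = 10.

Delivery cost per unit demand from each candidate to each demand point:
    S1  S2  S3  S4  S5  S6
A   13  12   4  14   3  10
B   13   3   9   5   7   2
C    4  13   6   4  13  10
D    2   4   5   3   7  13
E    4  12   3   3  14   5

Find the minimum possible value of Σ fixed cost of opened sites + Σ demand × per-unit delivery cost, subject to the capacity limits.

Open {B, D, E}; cheapest assignment that respects the capacities:
  B (cap 20, load 19): S2, S6 — cost 9×3 + 10×2 = 47
  D (cap 19, load 12): S1, S4, S5 — cost 2×2 + 5×3 + 5×7 = 54
  E (cap 21, load 11): S3 — cost 11×3 = 33
  Shipping 134, fixed 193 → total 327.
  Any other capacity-feasible assignment to {B, D, E} ships for at least 134.
Compare {A, B, D}: its best feasible assignment gives total 383.
Compare {B, C, D}: its best feasible assignment gives total 408.
Every other set of open sites that can feasibly serve all demand totals ≥ 383 even under its best assignment. Minimum: 327.

327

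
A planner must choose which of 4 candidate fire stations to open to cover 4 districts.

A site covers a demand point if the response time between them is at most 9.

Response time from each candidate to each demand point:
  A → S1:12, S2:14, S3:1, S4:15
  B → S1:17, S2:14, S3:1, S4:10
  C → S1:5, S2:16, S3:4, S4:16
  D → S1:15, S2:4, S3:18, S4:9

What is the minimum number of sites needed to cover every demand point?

Coverage sets (demand points within 9 of each site):
  A: {S3}
  B: {S3}
  C: {S1, S3}
  D: {S2, S4}
No single site covers all 4 demand points.
But {C, D} covers everything, so the minimum is 2.

2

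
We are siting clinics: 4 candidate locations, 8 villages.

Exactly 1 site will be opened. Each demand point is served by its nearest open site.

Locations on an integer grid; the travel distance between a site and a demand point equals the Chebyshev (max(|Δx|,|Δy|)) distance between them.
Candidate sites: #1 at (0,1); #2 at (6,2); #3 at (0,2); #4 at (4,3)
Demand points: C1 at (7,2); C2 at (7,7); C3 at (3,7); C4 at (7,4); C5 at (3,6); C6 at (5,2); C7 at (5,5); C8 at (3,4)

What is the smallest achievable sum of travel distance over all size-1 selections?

Open {#4}.
  C1→#4 3, C2→#4 4, C3→#4 4, C4→#4 3, C5→#4 3, C6→#4 1, C7→#4 2, C8→#4 1  ⇒ total 21.
Compare {#2}: total 24.
Compare {#3}: total 43.
No size-1 selection does better; minimum is 21.

21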